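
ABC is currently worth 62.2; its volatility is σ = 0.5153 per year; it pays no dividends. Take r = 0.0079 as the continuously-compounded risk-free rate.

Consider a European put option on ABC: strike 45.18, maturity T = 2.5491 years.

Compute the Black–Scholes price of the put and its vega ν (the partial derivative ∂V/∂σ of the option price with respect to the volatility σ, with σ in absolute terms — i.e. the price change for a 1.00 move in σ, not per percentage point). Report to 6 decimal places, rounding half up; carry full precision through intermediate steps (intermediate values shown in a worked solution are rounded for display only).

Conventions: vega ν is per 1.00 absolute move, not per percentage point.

price = 9.367956
ν = 28.203521

σ√T = 0.5153·√2.5491 = 0.822723
d₁ = (ln(S/K) + (r+σ²/2)T) / (σ√T) = (ln(62.2/45.18) + (0.0079+0.5153²/2)·2.5491) / 0.822723 = (0.319700 + 0.358574) / 0.822723 = 0.824427
d₂ = d₁ − σ√T = 0.824427 − 0.822723 = 0.001704
e^{−rT} = 0.980064
N(−d₁) = 0.204849,  N(−d₂) = 0.499320
Put price V = K·e^{−rT}·N(−d₂) − S·N(−d₁) = 22.109534 − 12.741578 = 9.367956
φ(d₁) = (1/√(2π))·e^{−d₁²/2} = 0.284001
ν = S·φ(d₁)·√T = 28.203521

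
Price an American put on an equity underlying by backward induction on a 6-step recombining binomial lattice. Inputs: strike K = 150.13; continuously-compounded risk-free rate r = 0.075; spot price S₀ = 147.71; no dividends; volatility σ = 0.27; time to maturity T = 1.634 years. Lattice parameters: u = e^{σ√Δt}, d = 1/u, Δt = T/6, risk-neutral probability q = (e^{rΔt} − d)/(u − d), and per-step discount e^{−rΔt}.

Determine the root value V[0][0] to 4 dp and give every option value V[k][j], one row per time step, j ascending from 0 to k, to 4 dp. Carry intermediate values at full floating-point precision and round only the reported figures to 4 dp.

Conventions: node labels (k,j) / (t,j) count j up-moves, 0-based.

params: Δt=0.27233 u=1.15131 d=0.86858 q=0.53782 e^(-rΔt)=0.97978
t_6 payoffs: 86.7058 66.0603 38.6942 2.4200 0.0000 0.0000 0.0000
k=5: node(5,0) S=73.0209 payoff=77.1091 vs cont=74.0738 → 77.1091 [stop]  node(5,1) S=96.7904 payoff=53.3396 vs cont=50.3043 → 53.3396 [stop]  node(5,2) S=128.2973 payoff=21.8327 vs cont=18.7974 → 21.8327 [stop]  node(5,3) S=170.0601 payoff=0.0000 vs cont=1.0959 → 1.0959 [wait]  node(5,4) S=225.4174 payoff=0.0000 vs cont=0.0000 → 0.0000 [wait]  node(5,5) S=298.7945 payoff=0.0000 vs cont=0.0000 → 0.0000 [wait]
k=4: node(4,0) S=84.0697 payoff=66.0603 vs cont=63.0250 → 66.0603 [stop]  node(4,1) S=111.4358 payoff=38.6942 vs cont=35.6589 → 38.6942 [stop]  node(4,2) S=147.7100 payoff=2.4200 vs cont=10.4642 → 10.4642 [wait]  node(4,3) S=195.7920 payoff=0.0000 vs cont=0.4963 → 0.4963 [wait]  node(4,4) S=259.5255 payoff=0.0000 vs cont=0.0000 → 0.0000 [wait]
k=3: node(3,0) S=96.7904 payoff=53.3396 vs cont=50.3043 → 53.3396 [stop]  node(3,1) S=128.2973 payoff=21.8327 vs cont=23.0363 → 23.0363 [wait]  node(3,2) S=170.0601 payoff=0.0000 vs cont=5.0001 → 5.0001 [wait]  node(3,3) S=225.4174 payoff=0.0000 vs cont=0.2247 → 0.2247 [wait]
k=2: node(2,0) S=111.4358 payoff=38.6942 vs cont=36.2931 → 38.6942 [stop]  node(2,1) S=147.7100 payoff=2.4200 vs cont=13.0665 → 13.0665 [wait]  node(2,2) S=195.7920 payoff=0.0000 vs cont=2.3827 → 2.3827 [wait]
k=1: node(1,0) S=128.2973 payoff=21.8327 vs cont=24.4075 → 24.4075 [wait]  node(1,1) S=170.0601 payoff=0.0000 vs cont=7.1725 → 7.1725 [wait]
k=0: node(0,0) S=147.7100 payoff=2.4200 vs cont=14.8322 → 14.8322 [wait]

price = 14.8322
tree:
14.8322
24.4075 7.1725
38.6942 13.0665 2.3827
53.3396 23.0363 5.0001 0.2247
66.0603 38.6942 10.4642 0.4963 0.0000
77.1091 53.3396 21.8327 1.0959 0.0000 0.0000
86.7058 66.0603 38.6942 2.4200 0.0000 0.0000 0.0000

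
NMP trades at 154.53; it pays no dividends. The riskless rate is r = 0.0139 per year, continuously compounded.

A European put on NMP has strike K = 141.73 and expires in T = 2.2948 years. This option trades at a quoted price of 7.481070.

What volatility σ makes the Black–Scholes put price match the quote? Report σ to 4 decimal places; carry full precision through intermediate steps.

At σ = 0.1651 the Black–Scholes value reproduces the quote:
σ√T = 0.1651·√2.2948 = 0.250103
d₁ = (ln(S/K) + (r+σ²/2)T) / (σ√T) = (ln(154.53/141.73) + (0.0139+0.1651²/2)·2.2948) / 0.250103 = (0.086464 + 0.063174) / 0.250103 = 0.598305
d₂ = d₁ − σ√T = 0.598305 − 0.250103 = 0.348201
e^{−rT} = 0.968606
N(−d₁) = 0.274818,  N(−d₂) = 0.363845
V = K·e^{−rT}·N(−d₂) − S·N(−d₁) = 49.948751 − 42.467681 = 7.481070 (the quoted price), and the Black–Scholes price is strictly increasing in σ, so σ is unique

sigma = 0.1651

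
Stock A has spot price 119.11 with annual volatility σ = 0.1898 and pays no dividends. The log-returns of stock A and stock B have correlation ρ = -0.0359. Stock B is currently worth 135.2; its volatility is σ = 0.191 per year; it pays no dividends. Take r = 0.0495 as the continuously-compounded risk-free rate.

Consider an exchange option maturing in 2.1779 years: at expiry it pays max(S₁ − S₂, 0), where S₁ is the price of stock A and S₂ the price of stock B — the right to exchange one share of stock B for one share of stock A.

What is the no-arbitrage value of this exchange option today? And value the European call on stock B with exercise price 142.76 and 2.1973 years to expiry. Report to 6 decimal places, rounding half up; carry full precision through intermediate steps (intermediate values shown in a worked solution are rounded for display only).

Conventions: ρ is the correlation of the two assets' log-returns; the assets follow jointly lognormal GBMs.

σ_eff = √(σ₁² + σ₂² − 2ρσ₁σ₂) = √(0.1898² + 0.191² − 2·-0.0359·0.1898·0.191) = 0.274058
d₁ = (ln(S₁/S₂) + (q₂ − q₁ + σ_eff²/2)T) / (σ_eff√T) = (ln(119.11/135.2) + (0.0 − 0.0 + 0.037554)·2.1779) / 0.404447 = -0.111063
d₂ = d₁ − σ_eff√T = -0.111063 − 0.404447 = -0.515510
N(d₁) = 0.455783,  N(d₂) = 0.303098
V = S₁·e^{−q₁T}·N(d₁) − S₂·e^{−q₂T}·N(d₂) = 54.288355 − 40.978905 = 13.309450
[vanilla: stock B call K=142.76]
σ√T = 0.191·√2.1973 = 0.283125
d₁ = (ln(S/K) + (r+σ²/2)T) / (σ√T) = (ln(135.2/142.76) + (0.0495+0.191²/2)·2.1973) / 0.283125 = (-0.054410 + 0.148846) / 0.283125 = 0.333551
d₂ = d₁ − σ√T = 0.333551 − 0.283125 = 0.050426
e^{−rT} = 0.896940
N(d₁) = 0.630641,  N(d₂) = 0.520108
price = S·N(d₁) − K·e^{−rT}·N(d₂) = 85.262614 − 66.598399 = 18.664215

exchange price = 13.309450
price(stock B call K=142.76) = 18.664215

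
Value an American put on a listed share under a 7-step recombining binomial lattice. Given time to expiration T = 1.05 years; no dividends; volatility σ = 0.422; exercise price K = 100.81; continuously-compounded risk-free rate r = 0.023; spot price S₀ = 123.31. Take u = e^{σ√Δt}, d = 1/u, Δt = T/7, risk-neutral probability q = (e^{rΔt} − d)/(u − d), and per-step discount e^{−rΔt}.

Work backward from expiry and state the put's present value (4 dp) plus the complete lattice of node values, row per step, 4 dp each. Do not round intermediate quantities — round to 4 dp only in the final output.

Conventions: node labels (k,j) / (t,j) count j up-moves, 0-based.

price = 8.8862
tree:
8.8862
13.3172 3.9500
19.3974 6.5521 1.0420
27.2711 10.6525 1.9719 0.0000
36.6781 16.8534 3.7316 0.0000 0.0000
46.3481 25.6377 7.0619 0.0000 0.0000 0.0000
54.5600 36.6781 13.3643 0.0000 0.0000 0.0000 0.0000
61.5337 46.3481 25.2912 0.0000 0.0000 0.0000 0.0000 0.0000

Δt=0.15000, u=1.17755, d=0.84922, q=0.46976, disc=e^(-rΔt)=0.99656
k=7 terminal: V=max(K-S,0) → 61.5337 46.3481 25.2912 0.0000 0.0000 0.0000 0.0000 0.0000
k=6: j=0 S=46.2500 intr=54.5600 cont=54.2128 V=54.5600[EX]; j=1 S=64.1319 intr=36.6781 cont=36.3309 V=36.6781[EX]; j=2 S=88.9275 intr=11.8825 cont=13.3643 V=13.3643[hold]; j=3 S=123.3100 intr=0.0000 cont=0.0000 V=0.0000[hold]; j=4 S=170.9859 intr=0.0000 cont=0.0000 V=0.0000[hold]; j=5 S=237.0950 intr=0.0000 cont=0.0000 V=0.0000[hold]; j=6 S=328.7642 intr=0.0000 cont=0.0000 V=0.0000[hold]
k=5: j=0 S=54.4619 intr=46.3481 cont=46.0009 V=46.3481[EX]; j=1 S=75.5188 intr=25.2912 cont=25.6377 V=25.6377[hold]; j=2 S=104.7170 intr=0.0000 cont=7.0619 V=7.0619[hold]; j=3 S=145.2043 intr=0.0000 cont=0.0000 V=0.0000[hold]; j=4 S=201.3453 intr=0.0000 cont=0.0000 V=0.0000[hold]; j=5 S=279.1924 intr=0.0000 cont=0.0000 V=0.0000[hold]
k=4: j=0 S=64.1319 intr=36.6781 cont=36.4931 V=36.6781[EX]; j=1 S=88.9275 intr=11.8825 cont=16.8534 V=16.8534[hold]; j=2 S=123.3100 intr=0.0000 cont=3.7316 V=3.7316[hold]; j=3 S=170.9859 intr=0.0000 cont=0.0000 V=0.0000[hold]; j=4 S=237.0950 intr=0.0000 cont=0.0000 V=0.0000[hold]
k=3: j=0 S=75.5188 intr=25.2912 cont=27.2711 V=27.2711[hold]; j=1 S=104.7170 intr=0.0000 cont=10.6525 V=10.6525[hold]; j=2 S=145.2043 intr=0.0000 cont=1.9719 V=1.9719[hold]; j=3 S=201.3453 intr=0.0000 cont=0.0000 V=0.0000[hold]
k=2: j=0 S=88.9275 intr=11.8825 cont=19.3974 V=19.3974[hold]; j=1 S=123.3100 intr=0.0000 cont=6.5521 V=6.5521[hold]; j=2 S=170.9859 intr=0.0000 cont=1.0420 V=1.0420[hold]
k=1: j=0 S=104.7170 intr=0.0000 cont=13.3172 V=13.3172[hold]; j=1 S=145.2043 intr=0.0000 cont=3.9500 V=3.9500[hold]
k=0: j=0 S=123.3100 intr=0.0000 cont=8.8862 V=8.8862[hold]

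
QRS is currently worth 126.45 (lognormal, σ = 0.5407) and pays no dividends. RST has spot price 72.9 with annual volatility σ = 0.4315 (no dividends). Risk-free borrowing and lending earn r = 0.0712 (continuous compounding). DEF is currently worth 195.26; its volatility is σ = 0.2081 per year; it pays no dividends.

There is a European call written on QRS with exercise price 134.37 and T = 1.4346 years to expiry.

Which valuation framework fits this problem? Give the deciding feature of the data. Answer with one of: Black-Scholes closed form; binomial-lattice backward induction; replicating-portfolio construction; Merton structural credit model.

framework: Black-Scholes closed form

Key observation: with QRS following a GBM at constant σ and r, the European call struck at 134.37 prices in closed form — nothing here needs a stepwise model or a balance sheet.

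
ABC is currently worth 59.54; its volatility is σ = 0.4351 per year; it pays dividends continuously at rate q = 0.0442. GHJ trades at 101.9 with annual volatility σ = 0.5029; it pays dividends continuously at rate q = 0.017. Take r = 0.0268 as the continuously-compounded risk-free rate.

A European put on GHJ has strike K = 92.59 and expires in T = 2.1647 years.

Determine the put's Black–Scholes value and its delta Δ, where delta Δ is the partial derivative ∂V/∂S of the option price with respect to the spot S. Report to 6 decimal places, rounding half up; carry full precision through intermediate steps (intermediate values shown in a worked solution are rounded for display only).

price = 21.674536
Δ = -0.287917

σ√T = 0.5029·√2.1647 = 0.739913
d₁ = (ln(S/K) + (r−q+σ²/2)T) / (σ√T) = (ln(101.9/92.59) + (0.0268−0.017+0.5029²/2)·2.1647) / 0.739913 = (0.095811 + 0.294949) / 0.739913 = 0.528117
d₂ = d₁ − σ√T = 0.528117 − 0.739913 = -0.211796
e^{−rT} = 0.943637
e^{−qT} = 0.963869
N(−d₁) = 0.298709,  N(−d₂) = 0.583867
Put price V = K·e^{−rT}·N(−d₂) − S·e^{−qT}·N(−d₁) = 51.013228 − 29.338691 = 21.674536
Δ = −e^{−qT}·N(−d₁) = -0.287917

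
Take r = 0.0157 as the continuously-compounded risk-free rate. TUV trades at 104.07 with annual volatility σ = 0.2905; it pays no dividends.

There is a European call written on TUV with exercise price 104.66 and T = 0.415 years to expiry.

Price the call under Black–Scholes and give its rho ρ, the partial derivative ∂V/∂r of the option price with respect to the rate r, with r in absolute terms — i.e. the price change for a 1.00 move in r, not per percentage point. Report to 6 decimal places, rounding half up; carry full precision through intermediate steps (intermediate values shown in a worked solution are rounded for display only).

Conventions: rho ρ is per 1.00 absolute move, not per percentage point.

price = 7.799991
ρ = 20.046420

σ√T = 0.2905·√0.415 = 0.187142
d₁ = (ln(S/K) + (r+σ²/2)T) / (σ√T) = (ln(104.07/104.66) + (0.0157+0.2905²/2)·0.415) / 0.187142 = (-0.005653 + 0.024026) / 0.187142 = 0.098178
d₂ = d₁ − σ√T = 0.098178 − 0.187142 = -0.088963
e^{−rT} = 0.993506
N(d₁) = 0.539105,  N(d₂) = 0.464556
Call price V = S·N(d₁) − K·e^{−rT}·N(d₂) = 56.104618 − 48.304626 = 7.799991
ρ = K·T·e^{−rT}·N(d₂) = 20.046420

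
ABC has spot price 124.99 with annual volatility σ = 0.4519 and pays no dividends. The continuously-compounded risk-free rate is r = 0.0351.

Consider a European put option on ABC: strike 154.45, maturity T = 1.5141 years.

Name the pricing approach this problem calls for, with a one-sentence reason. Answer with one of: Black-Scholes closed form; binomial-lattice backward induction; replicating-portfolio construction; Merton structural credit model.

framework: Black-Scholes closed form

Key observation: a European-exercise option on ABC struck at 154.45 — a GBM underlying with constant parameters — admits an analytic price: the data contain no early exercise, no discrete tree, no debt structure.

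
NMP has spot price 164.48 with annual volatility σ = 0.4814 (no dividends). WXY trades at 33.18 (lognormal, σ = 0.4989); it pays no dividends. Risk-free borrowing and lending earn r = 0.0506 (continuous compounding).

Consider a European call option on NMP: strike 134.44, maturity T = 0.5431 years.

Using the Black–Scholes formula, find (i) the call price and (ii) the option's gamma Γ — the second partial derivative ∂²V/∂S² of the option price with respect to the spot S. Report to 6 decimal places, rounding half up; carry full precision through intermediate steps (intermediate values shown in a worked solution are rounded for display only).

σ√T = 0.4814·√0.5431 = 0.354769
d₁ = (ln(S/K) + (r+σ²/2)T) / (σ√T) = (ln(164.48/134.44) + (0.0506+0.4814²/2)·0.5431) / 0.354769 = (0.201671 + 0.090411) / 0.354769 = 0.823303
d₂ = d₁ − σ√T = 0.823303 − 0.354769 = 0.468533
e^{−rT} = 0.972893
N(d₁) = 0.794832,  N(d₂) = 0.680298
Call price V = S·N(d₁) − K·e^{−rT}·N(d₂) = 130.733972 − 88.980154 = 41.753818
φ(d₁) = (1/√(2π))·e^{−d₁²/2} = 0.284264
Γ = φ(d₁) / (S·σ·√T) = 0.004871

price = 41.753818
Γ = 0.004871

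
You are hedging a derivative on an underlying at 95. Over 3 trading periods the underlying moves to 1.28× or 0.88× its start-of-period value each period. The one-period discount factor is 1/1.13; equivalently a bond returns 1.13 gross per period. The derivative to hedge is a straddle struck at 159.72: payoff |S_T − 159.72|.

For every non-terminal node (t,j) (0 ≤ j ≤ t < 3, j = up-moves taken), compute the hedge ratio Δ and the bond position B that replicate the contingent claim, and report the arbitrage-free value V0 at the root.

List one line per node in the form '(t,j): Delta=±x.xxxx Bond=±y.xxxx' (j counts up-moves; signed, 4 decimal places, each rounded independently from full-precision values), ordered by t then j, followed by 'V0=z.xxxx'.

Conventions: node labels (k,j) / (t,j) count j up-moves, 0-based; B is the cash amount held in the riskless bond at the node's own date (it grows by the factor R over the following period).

(0,0): Delta=-0.3639 Bond=63.6311
(1,0): Delta=-1.0000 Bond=125.0842
(1,1): Delta=-0.1015 Bond=39.9945
(2,0): Delta=-1.0000 Bond=141.3451
(2,1): Delta=-1.0000 Bond=141.3451
(2,2): Delta=0.2692 Bond=-12.4969
V0=29.0641

Since d<R<u, set p* = (R−d)/(u−d) = 0.6250; price each node as the discounted p*-expectation of its children.
Expiry values: V(3,0)=94.9802, V(3,1)=65.5530, V(3,2)=22.7498, V(3,3)=39.5094
(2,0): S=73.5680. Δ = (V_up−V_dn)/(S_up−S_dn) = (65.5530−94.9802)/(94.1670−64.7398) = -1.0000. V = [p*·65.5530 + (1−p*)·94.9802]/1.13 = 67.7771. B = V − Δ·S = 141.3451.
(2,1): S=107.0080. Δ = (V_up−V_dn)/(S_up−S_dn) = (22.7498−65.5530)/(136.9702−94.1670) = -1.0000. V = [p*·22.7498 + (1−p*)·65.5530]/1.13 = 34.3371. B = V − Δ·S = 141.3451.
(2,2): S=155.6480. Δ = (V_up−V_dn)/(S_up−S_dn) = (39.5094−22.7498)/(199.2294−136.9702) = 0.2692. V = [p*·39.5094 + (1−p*)·22.7498]/1.13 = 29.4023. B = V − Δ·S = -12.4969.
(1,0): S=83.6000. Δ = (V_up−V_dn)/(S_up−S_dn) = (34.3371−67.7771)/(107.0080−73.5680) = -1.0000. V = [p*·34.3371 + (1−p*)·67.7771]/1.13 = 41.4842. B = V − Δ·S = 125.0842.
(1,1): S=121.6000. Δ = (V_up−V_dn)/(S_up−S_dn) = (29.4023−34.3371)/(155.6480−107.0080) = -0.1015. V = [p*·29.4023 + (1−p*)·34.3371]/1.13 = 27.6574. B = V − Δ·S = 39.9945.
(0,0): S=95.0000. Δ = (V_up−V_dn)/(S_up−S_dn) = (27.6574−41.4842)/(121.6000−83.6000) = -0.3639. V = [p*·27.6574 + (1−p*)·41.4842]/1.13 = 29.0641. B = V − Δ·S = 63.6311.
As a check, the time-0 holding Δ(0,0)·S0 + B(0,0) comes to 29.0641 — exactly V0.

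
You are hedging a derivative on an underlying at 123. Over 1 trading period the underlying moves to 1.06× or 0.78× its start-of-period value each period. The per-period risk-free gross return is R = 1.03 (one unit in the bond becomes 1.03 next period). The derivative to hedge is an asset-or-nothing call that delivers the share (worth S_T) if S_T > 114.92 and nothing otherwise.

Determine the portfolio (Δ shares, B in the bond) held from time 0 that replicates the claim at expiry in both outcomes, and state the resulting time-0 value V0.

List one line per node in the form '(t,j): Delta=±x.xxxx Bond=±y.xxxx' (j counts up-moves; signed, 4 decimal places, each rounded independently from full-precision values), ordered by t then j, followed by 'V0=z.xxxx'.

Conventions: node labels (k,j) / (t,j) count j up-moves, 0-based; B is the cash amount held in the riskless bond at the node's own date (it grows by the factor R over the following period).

(0,0): Delta=3.7857 Bond=-352.6227
V0=113.0201

No-arbitrage ⇒ martingale measure with p* = (R−d)/(u−d) = 0.8929.
Payoffs at expiry: V(1,0)=0.0000, V(1,1)=130.3800
Node (0,0) S=123.0000: V=(p*·130.3800+(1−p*)·0.0000)/1.03=113.0201; Δ=(130.3800−0.0000)/(130.3800−95.9400)=3.7857; B=V−Δ·S=-352.6227
Check: Δ(0,0)·S0 + B(0,0) = 113.0201 = V0.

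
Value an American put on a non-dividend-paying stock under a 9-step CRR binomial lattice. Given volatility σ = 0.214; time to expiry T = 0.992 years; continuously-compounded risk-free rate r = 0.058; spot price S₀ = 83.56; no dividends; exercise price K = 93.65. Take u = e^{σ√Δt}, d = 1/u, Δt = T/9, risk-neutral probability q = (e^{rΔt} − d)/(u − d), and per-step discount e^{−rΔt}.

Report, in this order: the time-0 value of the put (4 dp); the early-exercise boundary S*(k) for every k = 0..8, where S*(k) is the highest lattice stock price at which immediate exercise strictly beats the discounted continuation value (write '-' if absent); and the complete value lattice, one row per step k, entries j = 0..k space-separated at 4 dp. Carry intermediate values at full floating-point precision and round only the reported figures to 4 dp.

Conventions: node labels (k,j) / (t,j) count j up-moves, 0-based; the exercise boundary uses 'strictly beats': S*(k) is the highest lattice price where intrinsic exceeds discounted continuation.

Δt=0.11022  u=1.07363  d=0.93142  q=0.52734  discount=0.99363
step 9 (expiry): payoffs max(K−S,0) = 49.5642 42.8329 35.0738 26.1301 15.8207 3.9373 0.0000 0.0000 0.0000 0.0000
step 8: (k=8,j=0): S=47.3319, K−S=46.3181, hold=45.7213 ⇒ V=46.3181 exercise | (k=8,j=1): S=54.5589, K−S=39.0911, hold=38.4943 ⇒ V=39.0911 exercise | (k=8,j=2): S=62.8892, K−S=30.7608, hold=30.1640 ⇒ V=30.7608 exercise | (k=8,j=3): S=72.4916, K−S=21.1584, hold=20.5617 ⇒ V=21.1584 exercise | (k=8,j=4): S=83.5600, K−S=10.0900, hold=9.4932 ⇒ V=10.0900 exercise | (k=8,j=5): S=96.3184, K−S=0.0000, hold=1.8491 ⇒ V=1.8491 continue | (k=8,j=6): S=111.0249, K−S=0.0000, hold=0.0000 ⇒ V=0.0000 continue | (k=8,j=7): S=127.9769, K−S=0.0000, hold=0.0000 ⇒ V=0.0000 continue | (k=8,j=8): S=147.5171, K−S=0.0000, hold=0.0000 ⇒ V=0.0000 continue  boundary S*=83.5600
step 7: (k=7,j=0): S=50.8171, K−S=42.8329, hold=42.2361 ⇒ V=42.8329 exercise | (k=7,j=1): S=58.5762, K−S=35.0738, hold=34.4771 ⇒ V=35.0738 exercise | (k=7,j=2): S=67.5199, K−S=26.1301, hold=25.5333 ⇒ V=26.1301 exercise | (k=7,j=3): S=77.8293, K−S=15.8207, hold=15.2240 ⇒ V=15.8207 exercise | (k=7,j=4): S=89.7127, K−S=3.9373, hold=5.7076 ⇒ V=5.7076 continue | (k=7,j=5): S=103.4106, K−S=0.0000, hold=0.8684 ⇒ V=0.8684 continue | (k=7,j=6): S=119.1999, K−S=0.0000, hold=0.0000 ⇒ V=0.0000 continue | (k=7,j=7): S=137.4001, K−S=0.0000, hold=0.0000 ⇒ V=0.0000 continue  boundary S*=77.8293
step 6: (k=6,j=0): S=54.5589, K−S=39.0911, hold=38.4943 ⇒ V=39.0911 exercise | (k=6,j=1): S=62.8892, K−S=30.7608, hold=30.1640 ⇒ V=30.7608 exercise | (k=6,j=2): S=72.4916, K−S=21.1584, hold=20.5617 ⇒ V=21.1584 exercise | (k=6,j=3): S=83.5600, K−S=10.0900, hold=10.4208 ⇒ V=10.4208 continue | (k=6,j=4): S=96.3184, K−S=0.0000, hold=3.1356 ⇒ V=3.1356 continue | (k=6,j=5): S=111.0249, K−S=0.0000, hold=0.4079 ⇒ V=0.4079 continue | (k=6,j=6): S=127.9769, K−S=0.0000, hold=0.0000 ⇒ V=0.0000 continue  boundary S*=72.4916
step 5: (k=5,j=0): S=58.5762, K−S=35.0738, hold=34.4771 ⇒ V=35.0738 exercise | (k=5,j=1): S=67.5199, K−S=26.1301, hold=25.5333 ⇒ V=26.1301 exercise | (k=5,j=2): S=77.8293, K−S=15.8207, hold=15.3973 ⇒ V=15.8207 exercise | (k=5,j=3): S=89.7127, K−S=3.9373, hold=6.5371 ⇒ V=6.5371 continue | (k=5,j=4): S=103.4106, K−S=0.0000, hold=1.6863 ⇒ V=1.6863 continue | (k=5,j=5): S=119.1999, K−S=0.0000, hold=0.1915 ⇒ V=0.1915 continue  boundary S*=77.8293
step 4: (k=4,j=0): S=62.8892, K−S=30.7608, hold=30.1640 ⇒ V=30.7608 exercise | (k=4,j=1): S=72.4916, K−S=21.1584, hold=20.5617 ⇒ V=21.1584 exercise | (k=4,j=2): S=83.5600, K−S=10.0900, hold=10.8555 ⇒ V=10.8555 continue | (k=4,j=3): S=96.3184, K−S=0.0000, hold=3.9537 ⇒ V=3.9537 continue | (k=4,j=4): S=111.0249, K−S=0.0000, hold=0.8924 ⇒ V=0.8924 continue  boundary S*=72.4916
step 3: (k=3,j=0): S=67.5199, K−S=26.1301, hold=25.5333 ⇒ V=26.1301 exercise | (k=3,j=1): S=77.8293, K−S=15.8207, hold=15.6250 ⇒ V=15.8207 exercise | (k=3,j=2): S=89.7127, K−S=3.9373, hold=7.1699 ⇒ V=7.1699 continue | (k=3,j=3): S=103.4106, K−S=0.0000, hold=2.3244 ⇒ V=2.3244 continue  boundary S*=77.8293
step 2: (k=2,j=0): S=72.4916, K−S=21.1584, hold=20.5617 ⇒ V=21.1584 exercise | (k=2,j=1): S=83.5600, K−S=10.0900, hold=11.1870 ⇒ V=11.1870 continue | (k=2,j=2): S=96.3184, K−S=0.0000, hold=4.5853 ⇒ V=4.5853 continue  boundary S*=72.4916
step 1: (k=1,j=0): S=77.8293, K−S=15.8207, hold=15.7988 ⇒ V=15.8207 exercise | (k=1,j=1): S=89.7127, K−S=3.9373, hold=7.6566 ⇒ V=7.6566 continue  boundary S*=77.8293
step 0: (k=0,j=0): S=83.5600, K−S=10.0900, hold=11.4420 ⇒ V=11.4420 continue  boundary S*=-

price = 11.4420
boundary = - 77.8293 72.4916 77.8293 72.4916 77.8293 72.4916 77.8293 83.5600
tree:
11.4420
15.8207 7.6566
21.1584 11.1870 4.5853
26.1301 15.8207 7.1699 2.3244
30.7608 21.1584 10.8555 3.9537 0.8924
35.0738 26.1301 15.8207 6.5371 1.6863 0.1915
39.0911 30.7608 21.1584 10.4208 3.1356 0.4079 0.0000
42.8329 35.0738 26.1301 15.8207 5.7076 0.8684 0.0000 0.0000
46.3181 39.0911 30.7608 21.1584 10.0900 1.8491 0.0000 0.0000 0.0000
49.5642 42.8329 35.0738 26.1301 15.8207 3.9373 0.0000 0.0000 0.0000 0.0000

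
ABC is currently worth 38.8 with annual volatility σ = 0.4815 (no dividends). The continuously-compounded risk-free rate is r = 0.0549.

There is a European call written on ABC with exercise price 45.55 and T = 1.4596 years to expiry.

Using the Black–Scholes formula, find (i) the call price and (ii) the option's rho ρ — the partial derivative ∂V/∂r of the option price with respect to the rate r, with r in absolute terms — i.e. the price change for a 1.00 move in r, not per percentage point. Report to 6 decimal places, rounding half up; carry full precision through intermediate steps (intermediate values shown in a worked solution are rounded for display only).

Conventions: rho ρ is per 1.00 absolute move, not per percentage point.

σ√T = 0.4815·√1.4596 = 0.581719
d₁ = (ln(S/K) + (r+σ²/2)T) / (σ√T) = (ln(38.8/45.55) + (0.0549+0.4815²/2)·1.4596) / 0.581719 = (-0.160390 + 0.249331) / 0.581719 = 0.152892
d₂ = d₁ − σ√T = 0.152892 − 0.581719 = -0.428827
e^{−rT} = 0.922994
N(d₁) = 0.560758,  N(d₂) = 0.334025
Call price V = S·N(d₁) − K·e^{−rT}·N(d₂) = 21.757420 − 14.043193 = 7.714227
ρ = K·T·e^{−rT}·N(d₂) = 20.497445

price = 7.714227
ρ = 20.497445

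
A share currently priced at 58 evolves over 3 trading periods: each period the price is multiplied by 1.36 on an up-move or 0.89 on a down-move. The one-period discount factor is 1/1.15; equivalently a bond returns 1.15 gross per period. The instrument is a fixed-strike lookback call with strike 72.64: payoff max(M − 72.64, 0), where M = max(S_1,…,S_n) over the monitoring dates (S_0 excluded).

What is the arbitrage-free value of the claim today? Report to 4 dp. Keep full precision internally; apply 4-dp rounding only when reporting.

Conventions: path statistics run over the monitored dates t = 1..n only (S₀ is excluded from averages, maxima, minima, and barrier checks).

Risk-neutral up-probability p* = (R−d)/(u−d) = (1.15−0.89)/(1.36−0.89) = 0.5532; the claim prices as the p*-weighted sum of path payoffs discounted by R^3.
Enumerate all 2^3 = 8 price paths (U = up ×1.36, D = down ×0.89); each path with k up-moves has probability p*^k·(1−p*)^(3−k).
DDD: M=51.6200, payoff=0.0000, prob=0.089200
UDD: M=78.8800, payoff=6.2400, prob=0.110438
DUD: M=70.2032, payoff=0.0000, prob=0.110438
UUD: M=107.2768, payoff=34.6368, prob=0.136733
DDU: M=62.4808, payoff=0.0000, prob=0.110438
UDU: M=95.4764, payoff=22.8364, prob=0.136733
DUU: M=95.4764, payoff=22.8364, prob=0.136733
UUU: M=145.8964, payoff=73.2564, prob=0.169288
Price = Σ prob·payoff / R^3 = 24.071515 / 1.520875 = 15.8274

price = 15.8274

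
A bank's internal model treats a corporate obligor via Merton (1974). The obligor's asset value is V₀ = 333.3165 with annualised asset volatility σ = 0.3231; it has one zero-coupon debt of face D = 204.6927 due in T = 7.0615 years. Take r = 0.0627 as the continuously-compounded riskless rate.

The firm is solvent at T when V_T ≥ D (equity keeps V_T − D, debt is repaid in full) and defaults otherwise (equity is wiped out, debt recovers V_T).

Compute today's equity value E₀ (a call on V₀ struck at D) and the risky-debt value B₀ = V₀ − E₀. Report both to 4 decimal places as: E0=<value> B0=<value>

E0=213.8488 B0=119.4677

Equity is a call on the firm's assets struck at D = 204.6927:
d₁ = [ln(V₀/D) + (r + σ²/2)T] / (σ√T)
   = [ln(333.3165/204.6927) + (0.0627 + 0.5·0.3231²)·7.0615] / (0.3231·√7.0615)
   = [0.487583 + 0.811344] / 0.858589 = 1.512861
d₂ = d₁ − σ√T = 1.512861 − 0.858589 = 0.654272
N(d₁) = 0.934843,  N(d₂) = 0.743532,  e^(−rT) = 0.642264
E₀ = V₀·N(d₁) − D·e^(−rT)·N(d₂)
   = 333.3165·0.934843 − 204.6927·0.642264·0.743532 = 213.848766
B₀ = V₀ − E₀ = 333.3165 − 213.848766 = 119.467734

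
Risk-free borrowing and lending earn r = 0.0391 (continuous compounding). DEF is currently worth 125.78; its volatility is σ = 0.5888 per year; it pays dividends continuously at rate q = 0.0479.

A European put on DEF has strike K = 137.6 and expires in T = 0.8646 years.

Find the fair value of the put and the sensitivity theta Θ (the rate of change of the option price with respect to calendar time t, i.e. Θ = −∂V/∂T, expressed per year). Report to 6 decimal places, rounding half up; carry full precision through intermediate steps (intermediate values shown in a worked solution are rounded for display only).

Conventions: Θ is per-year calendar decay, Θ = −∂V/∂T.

σ√T = 0.5888·√0.8646 = 0.547489
d₁ = (ln(S/K) + (r−q+σ²/2)T) / (σ√T) = (ln(125.78/137.6) + (0.0391−0.0479+0.5888²/2)·0.8646) / 0.547489 = (-0.089817 + 0.142264) / 0.547489 = 0.095796
d₂ = d₁ − σ√T = 0.095796 − 0.547489 = -0.451693
e^{−rT} = 0.966759
e^{−qT} = 0.959432
N(−d₁) = 0.461841,  N(−d₂) = 0.674255
Put price V = K·e^{−rT}·N(−d₂) − S·e^{−qT}·N(−d₁) = 89.693495 − 55.733776 = 33.959719
φ(d₁) = (1/√(2π))·e^{−d₁²/2} = 0.397116
Θ = −S·e^{−qT}·φ(d₁)·σ/(2√T) − q·S·e^{−qT}·N(−d₁) + r·K·e^{−rT}·N(−d₂) = −15.173058 − 2.669648 + 3.507016 = -14.335690

price = 33.959719
Θ = -14.335690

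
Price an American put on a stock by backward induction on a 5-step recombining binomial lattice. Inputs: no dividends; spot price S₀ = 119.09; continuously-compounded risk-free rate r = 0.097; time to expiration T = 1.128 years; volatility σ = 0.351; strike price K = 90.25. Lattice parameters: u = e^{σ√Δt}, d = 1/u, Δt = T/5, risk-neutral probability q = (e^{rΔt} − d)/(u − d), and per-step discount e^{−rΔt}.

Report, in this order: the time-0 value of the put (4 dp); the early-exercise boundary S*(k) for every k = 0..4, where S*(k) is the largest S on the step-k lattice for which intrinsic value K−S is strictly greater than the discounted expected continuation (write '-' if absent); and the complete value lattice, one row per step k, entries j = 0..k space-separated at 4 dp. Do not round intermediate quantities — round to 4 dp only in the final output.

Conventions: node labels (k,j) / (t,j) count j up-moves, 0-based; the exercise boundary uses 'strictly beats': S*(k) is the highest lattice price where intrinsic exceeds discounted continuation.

params: Δt=0.22560 u=1.18142 d=0.84644 q=0.52446 e^(-rΔt)=0.97835
t_5 payoffs: 38.5064 18.0289 0.0000 0.0000 0.0000 0.0000
t_4: node(4,0) S=61.1308 payoff=29.1192 vs cont=27.1657 → 29.1192 [stop]  node(4,1) S=85.3233 payoff=4.9267 vs cont=8.3878 → 8.3878 [wait]  node(4,2) S=119.0900 payoff=0.0000 vs cont=0.0000 → 0.0000 [wait]  node(4,3) S=166.2198 payoff=0.0000 vs cont=0.0000 → 0.0000 [wait]  node(4,4) S=232.0012 payoff=0.0000 vs cont=0.0000 → 0.0000 [wait]  ⇒ S*(4)=61.1308
t_3: node(3,0) S=72.2211 payoff=18.0289 vs cont=17.8513 → 18.0289 [stop]  node(3,1) S=100.8026 payoff=0.0000 vs cont=3.9024 → 3.9024 [wait]  node(3,2) S=140.6951 payoff=0.0000 vs cont=0.0000 → 0.0000 [wait]  node(3,3) S=196.3751 payoff=0.0000 vs cont=0.0000 → 0.0000 [wait]  ⇒ S*(3)=72.2211
t_2: node(2,0) S=85.3233 payoff=4.9267 vs cont=10.3902 → 10.3902 [wait]  node(2,1) S=119.0900 payoff=0.0000 vs cont=1.8155 → 1.8155 [wait]  node(2,2) S=166.2198 payoff=0.0000 vs cont=0.0000 → 0.0000 [wait]  ⇒ S*(2)=-
t_1: node(1,0) S=100.8026 payoff=0.0000 vs cont=5.7655 → 5.7655 [wait]  node(1,1) S=140.6951 payoff=0.0000 vs cont=0.8447 → 0.8447 [wait]  ⇒ S*(1)=-
t_0: node(0,0) S=119.0900 payoff=0.0000 vs cont=3.1158 → 3.1158 [wait]  ⇒ S*(0)=-

price = 3.1158
boundary = - - - 72.2211 61.1308
tree:
3.1158
5.7655 0.8447
10.3902 1.8155 0.0000
18.0289 3.9024 0.0000 0.0000
29.1192 8.3878 0.0000 0.0000 0.0000
38.5064 18.0289 0.0000 0.0000 0.0000 0.0000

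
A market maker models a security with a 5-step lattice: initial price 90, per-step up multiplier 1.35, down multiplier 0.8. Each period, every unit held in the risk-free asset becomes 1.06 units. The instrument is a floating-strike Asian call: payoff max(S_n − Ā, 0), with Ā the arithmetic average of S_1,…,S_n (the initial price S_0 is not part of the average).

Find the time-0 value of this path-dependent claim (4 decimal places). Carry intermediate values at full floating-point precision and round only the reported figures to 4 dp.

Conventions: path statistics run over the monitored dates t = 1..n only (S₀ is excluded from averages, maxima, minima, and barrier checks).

price = 15.3235

With p* = (R−d)/(u−d) = 0.4727, sum probability × payoff across the paths and divide by R^5.
Enumerate all 2^5 = 32 price paths (U = up ×1.35, D = down ×0.8); each path with k up-moves has probability p*^k·(1−p*)^(5−k).
DDDDD: Ā=48.4070, payoff=0.0000, prob=0.040755
UDDDD: Ā=81.6869, payoff=0.0000, prob=0.036539
DUDDD: Ā=71.7869, payoff=0.0000, prob=0.036539
UUDDD: Ā=121.1404, payoff=0.0000, prob=0.032759
DDUDD: Ā=63.8669, payoff=0.0000, prob=0.036539
UDUDD: Ā=107.7754, payoff=0.0000, prob=0.032759
DUUDD: Ā=97.8754, payoff=0.0000, prob=0.032759
UUUDD: Ā=165.1647, payoff=0.0000, prob=0.029370
DDDUD: Ā=57.5309, payoff=0.0000, prob=0.036539
UDDUD: Ā=97.0834, payoff=0.0000, prob=0.032759
DUDUD: Ā=87.1834, payoff=0.0000, prob=0.032759
UUDUD: Ā=147.1219, payoff=0.0000, prob=0.029370
DDUUD: Ā=79.2634, payoff=4.7174, prob=0.032759
UDUUD: Ā=133.7569, payoff=7.9607, prob=0.029370
DUUUD: Ā=123.8569, payoff=17.8607, prob=0.029370
UUUUD: Ā=209.0086, payoff=30.1399, prob=0.026332
DDDDU: Ā=52.4621, payoff=0.0000, prob=0.036539
UDDDU: Ā=88.5298, payoff=0.0000, prob=0.032759
DUDDU: Ā=78.6298, payoff=5.3510, prob=0.032759
UUDDU: Ā=132.6877, payoff=9.0299, prob=0.029370
DDUDU: Ā=70.7098, payoff=13.2710, prob=0.032759
UDUDU: Ā=119.3227, payoff=22.3949, prob=0.029370
DUUDU: Ā=109.4227, payoff=32.2949, prob=0.029370
UUUDU: Ā=184.6508, payoff=54.4976, prob=0.026332
DDDUU: Ā=64.3738, payoff=19.6070, prob=0.032759
UDDUU: Ā=108.6307, payoff=33.0869, prob=0.029370
DUDUU: Ā=98.7307, payoff=42.9869, prob=0.029370
UUDUU: Ā=166.6081, payoff=72.5404, prob=0.026332
DDUUU: Ā=90.8107, payoff=50.9069, prob=0.029370
UDUUU: Ā=153.2431, payoff=85.9054, prob=0.026332
DUUUU: Ā=143.3431, payoff=95.8054, prob=0.026332
UUUUU: Ā=241.8915, payoff=161.6715, prob=0.023608
Price = Σ prob·payoff / R^5 = 20.506279 / 1.338226 = 15.3235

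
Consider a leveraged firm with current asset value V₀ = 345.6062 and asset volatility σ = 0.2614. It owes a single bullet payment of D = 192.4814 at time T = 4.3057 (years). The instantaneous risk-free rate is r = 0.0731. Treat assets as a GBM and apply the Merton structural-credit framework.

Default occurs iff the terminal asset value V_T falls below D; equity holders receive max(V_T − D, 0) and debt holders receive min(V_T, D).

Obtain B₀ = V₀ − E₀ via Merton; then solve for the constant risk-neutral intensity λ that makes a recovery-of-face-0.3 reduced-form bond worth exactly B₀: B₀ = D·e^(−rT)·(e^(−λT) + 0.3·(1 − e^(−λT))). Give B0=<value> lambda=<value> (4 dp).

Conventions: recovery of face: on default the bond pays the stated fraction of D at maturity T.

B0=138.1596 lambda=0.0056

With assets at 345.6062 and a single debt payment of 192.4814 at 4.3057 years:
d₁ = [ln(V₀/D) + (r + σ²/2)T] / (σ√T)
   = [ln(345.6062/192.4814) + (0.0731 + 0.5·0.2614²)·4.3057] / (0.2614·√4.3057)
   = [0.585300 + 0.461851] / 0.542410 = 1.930554
d₂ = d₁ − σ√T = 1.930554 − 0.542410 = 1.388144
N(d₁) = 0.973231,  N(d₂) = 0.917453,  e^(−rT) = 0.729974
E₀ = V₀·N(d₁) − D·e^(−rT)·N(d₂)
   = 345.6062·0.973231 − 192.4814·0.729974·0.917453 = 207.446571
B₀ = V₀ − E₀ = 345.6062 − 207.446571 = 138.159629
e^(−λT) = (B₀·e^(rT)/D − 0.3)/(1 − 0.3) = (138.1596·1.369912/192.4814 − 0.3)/0.7 = 0.97613963
λ = −ln(0.97613963)/4.3057 = 0.005609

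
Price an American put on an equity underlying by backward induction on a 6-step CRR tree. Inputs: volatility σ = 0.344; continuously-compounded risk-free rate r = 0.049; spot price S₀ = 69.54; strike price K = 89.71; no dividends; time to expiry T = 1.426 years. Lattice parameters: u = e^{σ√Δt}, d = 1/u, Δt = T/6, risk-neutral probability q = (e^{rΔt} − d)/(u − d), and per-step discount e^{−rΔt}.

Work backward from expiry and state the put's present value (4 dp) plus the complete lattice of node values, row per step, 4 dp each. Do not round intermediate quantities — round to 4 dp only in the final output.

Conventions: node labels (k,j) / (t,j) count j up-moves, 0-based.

Δt=0.23767  u=1.18259  d=0.84560  q=0.49293  discount=0.98842
step 6 (expiry): payoffs max(K−S,0) = 64.2863 54.1548 39.9856 20.1700 0.0000 0.0000 0.0000
k=5: (k=5,j=0): S=30.0657, K−S=59.6443, hold=58.6057 ⇒ V=59.6443 exercise | (k=5,j=1): S=42.0471, K−S=47.6629, hold=46.6242 ⇒ V=47.6629 exercise | (k=5,j=2): S=58.8033, K−S=30.9067, hold=29.8680 ⇒ V=30.9067 exercise | (k=5,j=3): S=82.2370, K−S=7.4730, hold=10.1091 ⇒ V=10.1091 continue | (k=5,j=4): S=115.0093, K−S=0.0000, hold=0.0000 ⇒ V=0.0000 continue | (k=5,j=5): S=160.8417, K−S=0.0000, hold=0.0000 ⇒ V=0.0000 continue
k=4: (k=4,j=0): S=35.5552, K−S=54.1548, hold=53.1161 ⇒ V=54.1548 exercise | (k=4,j=1): S=49.7244, K−S=39.9856, hold=38.9470 ⇒ V=39.9856 exercise | (k=4,j=2): S=69.5400, K−S=20.1700, hold=20.4157 ⇒ V=20.4157 continue | (k=4,j=3): S=97.2524, K−S=0.0000, hold=5.0667 ⇒ V=5.0667 continue | (k=4,j=4): S=136.0084, K−S=0.0000, hold=0.0000 ⇒ V=0.0000 continue
k=3: (k=3,j=0): S=42.0471, K−S=47.6629, hold=46.6242 ⇒ V=47.6629 exercise | (k=3,j=1): S=58.8033, K−S=30.9067, hold=29.9877 ⇒ V=30.9067 exercise | (k=3,j=2): S=82.2370, K−S=7.4730, hold=12.7009 ⇒ V=12.7009 continue | (k=3,j=3): S=115.0093, K−S=0.0000, hold=2.5394 ⇒ V=2.5394 continue
k=2: (k=2,j=0): S=49.7244, K−S=39.9856, hold=38.9470 ⇒ V=39.9856 exercise | (k=2,j=1): S=69.5400, K−S=20.1700, hold=21.6785 ⇒ V=21.6785 continue | (k=2,j=2): S=97.2524, K−S=0.0000, hold=7.6029 ⇒ V=7.6029 continue
k=1: (k=1,j=0): S=58.8033, K−S=30.9067, hold=30.6030 ⇒ V=30.9067 exercise | (k=1,j=1): S=82.2370, K−S=7.4730, hold=14.5695 ⇒ V=14.5695 continue
k=0: (k=0,j=0): S=69.5400, K−S=20.1700, hold=22.5890 ⇒ V=22.5890 continue

price = 22.5890
tree:
22.5890
30.9067 14.5695
39.9856 21.6785 7.6029
47.6629 30.9067 12.7009 2.5394
54.1548 39.9856 20.4157 5.0667 0.0000
59.6443 47.6629 30.9067 10.1091 0.0000 0.0000
64.2863 54.1548 39.9856 20.1700 0.0000 0.0000 0.0000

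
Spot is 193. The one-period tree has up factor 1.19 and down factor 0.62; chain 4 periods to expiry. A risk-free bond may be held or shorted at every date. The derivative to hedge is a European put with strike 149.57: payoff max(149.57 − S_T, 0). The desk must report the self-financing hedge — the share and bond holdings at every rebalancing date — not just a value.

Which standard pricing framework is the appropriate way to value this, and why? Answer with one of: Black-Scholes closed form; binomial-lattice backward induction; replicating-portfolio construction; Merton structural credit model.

Key observation: the mandate to exhibit the hedge at every date and state singles out the replicating-portfolio construction on the 4-period tree with factors 1.19 and 0.62 from 193.

framework: replicating-portfolio construction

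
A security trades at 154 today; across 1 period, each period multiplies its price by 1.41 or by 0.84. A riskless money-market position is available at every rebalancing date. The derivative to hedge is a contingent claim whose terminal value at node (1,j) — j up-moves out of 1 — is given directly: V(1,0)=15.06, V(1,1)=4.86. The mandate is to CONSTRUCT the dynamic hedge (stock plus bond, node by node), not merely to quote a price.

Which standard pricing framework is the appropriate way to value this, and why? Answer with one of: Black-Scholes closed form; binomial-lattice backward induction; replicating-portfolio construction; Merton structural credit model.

Key observation: the mandate to exhibit the hedge at every date and state singles out the replicating-portfolio construction on the 1-period tree with factors 1.41 and 0.84 from 154.

framework: replicating-portfolio construction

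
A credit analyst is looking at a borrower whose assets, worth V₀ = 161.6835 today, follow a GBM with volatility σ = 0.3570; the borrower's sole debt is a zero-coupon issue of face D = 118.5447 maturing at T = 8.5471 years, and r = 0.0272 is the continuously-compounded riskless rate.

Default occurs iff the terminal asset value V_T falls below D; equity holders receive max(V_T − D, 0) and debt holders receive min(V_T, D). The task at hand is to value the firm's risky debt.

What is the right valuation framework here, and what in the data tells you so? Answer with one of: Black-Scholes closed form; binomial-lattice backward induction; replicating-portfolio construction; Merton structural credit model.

Key observation: assets follow a GBM and default happens iff V_T < 118.5447; valuing claims on that split (equity as a call, risky debt as the residual) is the structural model's definition.

framework: Merton structural credit model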